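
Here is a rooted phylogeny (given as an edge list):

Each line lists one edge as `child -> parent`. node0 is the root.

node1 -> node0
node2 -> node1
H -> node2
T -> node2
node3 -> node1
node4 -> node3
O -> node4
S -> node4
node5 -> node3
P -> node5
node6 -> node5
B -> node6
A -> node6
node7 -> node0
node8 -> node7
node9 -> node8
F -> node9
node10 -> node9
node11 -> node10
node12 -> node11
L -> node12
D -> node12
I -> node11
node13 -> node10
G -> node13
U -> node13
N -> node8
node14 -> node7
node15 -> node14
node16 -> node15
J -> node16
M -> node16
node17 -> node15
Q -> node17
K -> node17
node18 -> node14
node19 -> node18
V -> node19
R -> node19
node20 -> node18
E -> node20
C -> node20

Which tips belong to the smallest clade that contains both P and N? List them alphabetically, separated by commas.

Tracing P: it sits inside (P,(B,A)).
Tracing N: it sits inside ((F,(((L,D),I),(G,U))),N).
The smallest clade enclosing both is the whole tree (their MRCA is the root), so the answer is all 22 tips in alphabetical order.

A, B, C, D, E, F, G, H, I, J, K, L, M, N, O, P, Q, R, S, T, U, V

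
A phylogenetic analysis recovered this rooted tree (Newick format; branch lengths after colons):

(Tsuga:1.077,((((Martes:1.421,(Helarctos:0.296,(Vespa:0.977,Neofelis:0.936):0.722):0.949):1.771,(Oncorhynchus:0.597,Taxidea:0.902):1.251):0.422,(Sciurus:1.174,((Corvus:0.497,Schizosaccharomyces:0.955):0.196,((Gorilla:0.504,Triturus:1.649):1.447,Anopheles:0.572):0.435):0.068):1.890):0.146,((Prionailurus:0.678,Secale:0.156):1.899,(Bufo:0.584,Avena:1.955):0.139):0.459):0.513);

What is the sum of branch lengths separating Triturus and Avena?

The path runs Triturus → … → MRCA → … → Avena; the MRCA is the node subtending ((((Martes,(Helarctos,(Vespa,Neofelis))),(Oncorhynchus,Taxidea)),(Sciurus,((Corvus,Schizosaccharomyces),((Gorilla,Triturus),Anopheles)))),((Prionailurus,Secale),(Bufo,Avena))).
Branch lengths along that path: 1.649 + 1.447 + 0.435 + 0.068 + 1.890 + 0.146 + 0.459 + 0.139 + 1.955 = 8.188.

8.188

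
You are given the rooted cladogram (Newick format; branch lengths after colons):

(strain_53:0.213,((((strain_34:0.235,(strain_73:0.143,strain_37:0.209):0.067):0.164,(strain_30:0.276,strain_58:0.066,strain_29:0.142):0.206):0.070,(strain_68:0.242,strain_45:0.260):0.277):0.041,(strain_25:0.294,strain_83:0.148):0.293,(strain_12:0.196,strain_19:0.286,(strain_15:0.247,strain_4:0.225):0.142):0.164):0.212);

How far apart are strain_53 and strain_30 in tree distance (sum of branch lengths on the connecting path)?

The path runs strain_53 → … → MRCA → … → strain_30; the MRCA is the root of the tree.
Branch lengths along that path: 0.213 + 0.212 + 0.041 + 0.070 + 0.206 + 0.276 = 1.018.

1.018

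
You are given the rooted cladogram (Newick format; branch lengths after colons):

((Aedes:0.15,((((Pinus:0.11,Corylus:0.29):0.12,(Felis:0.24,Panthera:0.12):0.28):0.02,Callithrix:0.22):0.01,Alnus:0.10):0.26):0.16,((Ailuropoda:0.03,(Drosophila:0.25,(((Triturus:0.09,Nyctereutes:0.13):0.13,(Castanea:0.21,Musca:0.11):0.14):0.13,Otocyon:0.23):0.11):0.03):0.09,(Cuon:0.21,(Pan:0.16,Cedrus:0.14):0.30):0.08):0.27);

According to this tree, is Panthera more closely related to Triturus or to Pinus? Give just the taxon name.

The MRCA of Panthera and Pinus subtends ((Pinus,Corylus),(Felis,Panthera)) (4 taxa).
The MRCA of Panthera and Triturus is the root, subtending the entire tree (17 taxa).
The first is nested inside the second, so Panthera shares a more recent common ancestor with Pinus.

Pinus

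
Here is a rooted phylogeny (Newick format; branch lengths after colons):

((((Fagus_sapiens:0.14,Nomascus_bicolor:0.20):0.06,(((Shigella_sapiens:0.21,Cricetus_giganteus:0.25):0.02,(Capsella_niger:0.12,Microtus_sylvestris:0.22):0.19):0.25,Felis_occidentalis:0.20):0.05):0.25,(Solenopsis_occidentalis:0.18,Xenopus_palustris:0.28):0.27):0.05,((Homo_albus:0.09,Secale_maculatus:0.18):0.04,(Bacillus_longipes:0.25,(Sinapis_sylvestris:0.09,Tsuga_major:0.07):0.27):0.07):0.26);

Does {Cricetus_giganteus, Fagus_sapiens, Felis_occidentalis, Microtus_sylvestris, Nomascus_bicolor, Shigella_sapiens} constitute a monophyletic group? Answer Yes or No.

The MRCA of the listed taxa subtends ((Fagus_sapiens,Nomascus_bicolor),(((Shigella_sapiens,Cricetus_giganteus),(Capsella_niger,Microtus_sylvestris)),Felis_occidentalis)).
That clade also contains Capsella_niger, which is not in the proposed group, so the group is not monophyletic.

No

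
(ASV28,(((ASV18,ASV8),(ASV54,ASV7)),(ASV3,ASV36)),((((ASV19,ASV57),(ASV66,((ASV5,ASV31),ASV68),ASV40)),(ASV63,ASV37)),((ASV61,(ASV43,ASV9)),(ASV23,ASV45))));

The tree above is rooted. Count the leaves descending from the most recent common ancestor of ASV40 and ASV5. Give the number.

5

The MRCA of ASV40 and ASV5 is the node subtending (ASV66,((ASV5,ASV31),ASV68),ASV40).
That clade contains 5 terminal taxa: ASV31, ASV40, ASV5, ASV66, ASV68.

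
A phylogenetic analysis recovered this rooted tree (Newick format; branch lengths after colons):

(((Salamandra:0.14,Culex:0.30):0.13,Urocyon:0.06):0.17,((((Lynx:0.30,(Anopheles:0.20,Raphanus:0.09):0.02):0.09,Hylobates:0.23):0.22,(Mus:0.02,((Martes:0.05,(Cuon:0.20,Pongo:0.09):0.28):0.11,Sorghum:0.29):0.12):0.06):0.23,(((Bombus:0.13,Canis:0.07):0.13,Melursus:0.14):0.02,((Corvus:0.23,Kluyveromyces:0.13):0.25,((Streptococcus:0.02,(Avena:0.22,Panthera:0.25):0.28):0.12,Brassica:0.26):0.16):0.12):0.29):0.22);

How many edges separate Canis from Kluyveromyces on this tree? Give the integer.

6

The MRCA of Canis and Kluyveromyces is the node subtending (((Bombus,Canis),Melursus),((Corvus,Kluyveromyces),((Streptococcus,(Avena,Panthera)),Brassica))).
From Canis up to that node: 3 branches. From Kluyveromyces up to the same node: 3 branches. Total: 3 + 3 = 6.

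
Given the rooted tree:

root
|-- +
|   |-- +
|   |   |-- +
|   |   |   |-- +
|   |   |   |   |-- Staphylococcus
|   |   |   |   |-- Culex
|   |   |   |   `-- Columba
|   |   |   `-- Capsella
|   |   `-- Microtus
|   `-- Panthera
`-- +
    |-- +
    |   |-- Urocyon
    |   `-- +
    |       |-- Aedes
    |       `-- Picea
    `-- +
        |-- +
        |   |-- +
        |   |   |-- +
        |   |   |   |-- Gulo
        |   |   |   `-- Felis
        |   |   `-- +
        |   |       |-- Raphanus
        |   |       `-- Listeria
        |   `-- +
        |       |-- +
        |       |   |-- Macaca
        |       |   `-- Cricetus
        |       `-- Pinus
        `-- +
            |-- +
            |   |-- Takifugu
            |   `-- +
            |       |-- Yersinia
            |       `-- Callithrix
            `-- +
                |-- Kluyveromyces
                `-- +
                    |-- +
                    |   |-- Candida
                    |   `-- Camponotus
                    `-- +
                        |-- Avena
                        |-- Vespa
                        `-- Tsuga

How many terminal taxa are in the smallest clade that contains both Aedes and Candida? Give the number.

19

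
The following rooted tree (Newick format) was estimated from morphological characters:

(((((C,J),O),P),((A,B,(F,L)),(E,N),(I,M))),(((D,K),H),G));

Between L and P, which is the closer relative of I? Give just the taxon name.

The MRCA of I and L subtends ((A,B,(F,L)),(E,N),(I,M)) (8 taxa).
The MRCA of I and P subtends ((((C,J),O),P),((A,B,(F,L)),(E,N),(I,M))) (12 taxa).
The first is nested inside the second, so I shares a more recent common ancestor with L.

L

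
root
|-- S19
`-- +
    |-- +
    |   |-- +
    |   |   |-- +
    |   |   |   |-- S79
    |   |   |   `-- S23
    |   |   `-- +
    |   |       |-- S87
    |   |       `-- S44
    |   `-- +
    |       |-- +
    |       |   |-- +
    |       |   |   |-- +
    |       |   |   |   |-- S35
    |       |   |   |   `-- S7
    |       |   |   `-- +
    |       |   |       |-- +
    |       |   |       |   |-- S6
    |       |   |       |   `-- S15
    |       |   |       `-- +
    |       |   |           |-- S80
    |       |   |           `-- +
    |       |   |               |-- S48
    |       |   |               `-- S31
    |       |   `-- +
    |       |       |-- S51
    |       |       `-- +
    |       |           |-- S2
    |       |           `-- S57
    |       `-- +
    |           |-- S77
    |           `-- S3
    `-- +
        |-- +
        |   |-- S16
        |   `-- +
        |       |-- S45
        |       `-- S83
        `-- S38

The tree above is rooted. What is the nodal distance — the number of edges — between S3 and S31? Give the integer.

The MRCA of S3 and S31 is the node subtending ((((S35,S7),((S6,S15),(S80,(S48,S31)))),(S51,(S2,S57))),(S77,S3)).
From S3 up to that node: 2 branches. From S31 up to the same node: 6 branches. Total: 2 + 6 = 8.

8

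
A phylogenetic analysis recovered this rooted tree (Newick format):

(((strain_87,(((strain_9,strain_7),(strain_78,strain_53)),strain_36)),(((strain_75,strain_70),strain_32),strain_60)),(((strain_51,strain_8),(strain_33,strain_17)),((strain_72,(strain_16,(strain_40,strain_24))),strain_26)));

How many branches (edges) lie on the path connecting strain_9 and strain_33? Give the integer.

10

The MRCA of strain_9 and strain_33 is the root of the tree.
From strain_9 up to that node: 6 branches. From strain_33 up to the same node: 4 branches. Total: 6 + 4 = 10.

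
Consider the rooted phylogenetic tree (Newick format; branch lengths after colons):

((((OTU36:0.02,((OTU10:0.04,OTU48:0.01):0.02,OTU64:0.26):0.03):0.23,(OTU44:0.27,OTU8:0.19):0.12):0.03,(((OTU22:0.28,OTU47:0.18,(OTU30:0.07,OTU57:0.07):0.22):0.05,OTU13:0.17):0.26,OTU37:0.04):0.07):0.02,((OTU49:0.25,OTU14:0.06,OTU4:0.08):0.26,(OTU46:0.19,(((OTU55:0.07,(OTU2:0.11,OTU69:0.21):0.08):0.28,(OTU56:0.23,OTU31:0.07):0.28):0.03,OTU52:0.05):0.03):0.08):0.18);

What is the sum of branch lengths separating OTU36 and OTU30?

0.95

The path runs OTU36 → … → MRCA → … → OTU30; the MRCA is the node subtending (((OTU36,((OTU10,OTU48),OTU64)),(OTU44,OTU8)),(((OTU22,OTU47,(OTU30,OTU57)),OTU13),OTU37)).
Branch lengths along that path: 0.02 + 0.23 + 0.03 + 0.07 + 0.26 + 0.05 + 0.22 + 0.07 = 0.95.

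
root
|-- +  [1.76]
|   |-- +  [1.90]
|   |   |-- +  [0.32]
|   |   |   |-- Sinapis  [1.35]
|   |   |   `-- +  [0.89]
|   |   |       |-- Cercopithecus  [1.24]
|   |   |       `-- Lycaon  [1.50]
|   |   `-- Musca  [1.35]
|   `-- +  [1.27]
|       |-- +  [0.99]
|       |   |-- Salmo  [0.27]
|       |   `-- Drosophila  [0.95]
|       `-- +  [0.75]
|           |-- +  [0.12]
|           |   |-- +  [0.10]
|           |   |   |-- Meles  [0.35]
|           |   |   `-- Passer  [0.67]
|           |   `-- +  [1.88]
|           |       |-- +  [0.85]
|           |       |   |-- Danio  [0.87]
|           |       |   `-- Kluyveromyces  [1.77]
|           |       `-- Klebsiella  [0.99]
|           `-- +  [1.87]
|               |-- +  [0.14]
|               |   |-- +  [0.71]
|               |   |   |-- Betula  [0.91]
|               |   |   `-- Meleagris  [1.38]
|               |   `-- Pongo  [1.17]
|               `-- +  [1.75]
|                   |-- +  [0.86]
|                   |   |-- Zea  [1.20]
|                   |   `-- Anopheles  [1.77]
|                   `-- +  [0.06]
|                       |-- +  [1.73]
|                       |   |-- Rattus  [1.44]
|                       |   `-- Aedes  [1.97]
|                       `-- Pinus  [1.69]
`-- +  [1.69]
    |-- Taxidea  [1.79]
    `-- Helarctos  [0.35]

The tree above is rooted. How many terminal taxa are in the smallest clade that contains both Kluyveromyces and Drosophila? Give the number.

15

The MRCA of Kluyveromyces and Drosophila is the node subtending ((Salmo,Drosophila),(((Meles,Passer),((Danio,Kluyveromyces),Klebsiella)),(((Betula,Meleagris),Pongo),((Zea,Anopheles),((Rattus,Aedes),Pinus))))).
That clade contains 15 terminal taxa: Aedes, Anopheles, Betula, Danio, Drosophila, Klebsiella, Kluyveromyces, Meleagris, Meles, Passer, Pinus, Pongo, Rattus, Salmo, Zea.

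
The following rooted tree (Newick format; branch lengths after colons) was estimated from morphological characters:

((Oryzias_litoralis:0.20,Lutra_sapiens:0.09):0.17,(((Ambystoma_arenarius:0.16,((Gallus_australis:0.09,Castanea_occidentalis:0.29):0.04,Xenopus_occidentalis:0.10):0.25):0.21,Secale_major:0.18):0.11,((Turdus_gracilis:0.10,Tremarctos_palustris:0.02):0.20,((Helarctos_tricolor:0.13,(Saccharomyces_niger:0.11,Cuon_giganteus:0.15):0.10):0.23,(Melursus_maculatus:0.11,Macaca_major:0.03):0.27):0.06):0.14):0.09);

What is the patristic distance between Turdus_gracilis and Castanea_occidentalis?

1.34

The path runs Turdus_gracilis → … → MRCA → … → Castanea_occidentalis; the MRCA is the node subtending (((Ambystoma_arenarius,((Gallus_australis,Castanea_occidentalis),Xenopus_occidentalis)),Secale_major),((Turdus_gracilis,Tremarctos_palustris),((Helarctos_tricolor,(Saccharomyces_niger,Cuon_giganteus)),(Melursus_maculatus,Macaca_major)))).
Branch lengths along that path: 0.10 + 0.20 + 0.14 + 0.11 + 0.21 + 0.25 + 0.04 + 0.29 = 1.34.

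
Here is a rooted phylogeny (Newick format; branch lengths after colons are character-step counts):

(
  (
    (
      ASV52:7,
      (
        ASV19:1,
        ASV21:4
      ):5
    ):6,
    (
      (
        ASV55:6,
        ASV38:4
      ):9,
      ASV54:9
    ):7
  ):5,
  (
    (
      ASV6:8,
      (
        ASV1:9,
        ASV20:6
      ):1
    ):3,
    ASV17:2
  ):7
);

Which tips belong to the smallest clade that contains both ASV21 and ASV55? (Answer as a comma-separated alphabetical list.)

ASV19, ASV21, ASV38, ASV52, ASV54, ASV55

Tracing ASV21: it sits inside (ASV19,ASV21).
Tracing ASV55: it sits inside (ASV55,ASV38).
The smallest clade enclosing both is ((ASV52,(ASV19,ASV21)),((ASV55,ASV38),ASV54)); the answer is its 6 terminal taxa in alphabetical order.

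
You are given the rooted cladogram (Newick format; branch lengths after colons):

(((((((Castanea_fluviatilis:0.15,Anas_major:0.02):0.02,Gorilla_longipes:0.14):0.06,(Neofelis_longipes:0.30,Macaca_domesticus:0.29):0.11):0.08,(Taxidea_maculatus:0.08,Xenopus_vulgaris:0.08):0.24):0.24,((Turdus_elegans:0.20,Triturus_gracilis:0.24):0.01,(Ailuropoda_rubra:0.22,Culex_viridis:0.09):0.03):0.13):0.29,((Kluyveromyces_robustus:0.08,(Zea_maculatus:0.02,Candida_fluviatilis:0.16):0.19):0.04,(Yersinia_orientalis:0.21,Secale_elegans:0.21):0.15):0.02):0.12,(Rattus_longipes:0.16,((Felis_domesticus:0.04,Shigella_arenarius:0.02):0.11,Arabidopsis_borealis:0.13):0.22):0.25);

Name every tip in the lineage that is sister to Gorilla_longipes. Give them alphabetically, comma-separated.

Anas_major, Castanea_fluviatilis

Gorilla_longipes attaches to the tree at the node subtending ((Castanea_fluviatilis,Anas_major),Gorilla_longipes).
The other lineage descending from that same node — the sister group — is (Castanea_fluviatilis,Anas_major); its 2 tips in alphabetical order are the answer.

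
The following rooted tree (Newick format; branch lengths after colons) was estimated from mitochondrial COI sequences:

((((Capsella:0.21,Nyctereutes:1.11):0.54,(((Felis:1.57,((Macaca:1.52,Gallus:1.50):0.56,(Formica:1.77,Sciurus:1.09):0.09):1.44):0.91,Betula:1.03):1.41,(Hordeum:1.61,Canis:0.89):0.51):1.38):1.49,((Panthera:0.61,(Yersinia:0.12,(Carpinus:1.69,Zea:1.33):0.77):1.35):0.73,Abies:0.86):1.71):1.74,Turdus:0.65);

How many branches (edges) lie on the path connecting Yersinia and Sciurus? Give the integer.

11

The MRCA of Yersinia and Sciurus is the node subtending (((Capsella,Nyctereutes),(((Felis,((Macaca,Gallus),(Formica,Sciurus))),Betula),(Hordeum,Canis))),((Panthera,(Yersinia,(Carpinus,Zea))),Abies)).
From Yersinia up to that node: 4 branches. From Sciurus up to the same node: 7 branches. Total: 4 + 7 = 11.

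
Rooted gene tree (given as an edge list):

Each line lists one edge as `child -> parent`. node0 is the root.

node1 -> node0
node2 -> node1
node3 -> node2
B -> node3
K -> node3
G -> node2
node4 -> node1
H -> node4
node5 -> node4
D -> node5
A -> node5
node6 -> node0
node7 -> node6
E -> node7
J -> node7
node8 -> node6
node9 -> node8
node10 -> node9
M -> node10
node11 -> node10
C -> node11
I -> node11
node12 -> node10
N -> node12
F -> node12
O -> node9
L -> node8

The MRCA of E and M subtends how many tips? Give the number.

9

The MRCA of E and M is the node subtending ((E,J),(((M,(C,I),(N,F)),O),L)).
That clade contains 9 terminal taxa: C, E, F, I, J, L, M, N, O.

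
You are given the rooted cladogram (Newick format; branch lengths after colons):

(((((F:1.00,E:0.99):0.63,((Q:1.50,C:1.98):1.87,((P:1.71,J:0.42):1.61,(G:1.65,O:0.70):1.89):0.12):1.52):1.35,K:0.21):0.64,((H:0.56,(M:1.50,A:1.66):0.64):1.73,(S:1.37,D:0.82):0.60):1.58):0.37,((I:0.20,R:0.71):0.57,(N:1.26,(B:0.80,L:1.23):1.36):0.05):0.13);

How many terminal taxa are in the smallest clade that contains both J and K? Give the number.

9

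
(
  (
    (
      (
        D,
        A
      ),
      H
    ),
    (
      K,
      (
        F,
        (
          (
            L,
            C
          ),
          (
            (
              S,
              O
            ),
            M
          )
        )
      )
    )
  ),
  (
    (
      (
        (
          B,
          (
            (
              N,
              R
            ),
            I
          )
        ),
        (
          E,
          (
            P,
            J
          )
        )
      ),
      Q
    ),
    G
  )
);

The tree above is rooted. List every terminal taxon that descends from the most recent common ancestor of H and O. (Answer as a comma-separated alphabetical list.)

A, C, D, F, H, K, L, M, O, S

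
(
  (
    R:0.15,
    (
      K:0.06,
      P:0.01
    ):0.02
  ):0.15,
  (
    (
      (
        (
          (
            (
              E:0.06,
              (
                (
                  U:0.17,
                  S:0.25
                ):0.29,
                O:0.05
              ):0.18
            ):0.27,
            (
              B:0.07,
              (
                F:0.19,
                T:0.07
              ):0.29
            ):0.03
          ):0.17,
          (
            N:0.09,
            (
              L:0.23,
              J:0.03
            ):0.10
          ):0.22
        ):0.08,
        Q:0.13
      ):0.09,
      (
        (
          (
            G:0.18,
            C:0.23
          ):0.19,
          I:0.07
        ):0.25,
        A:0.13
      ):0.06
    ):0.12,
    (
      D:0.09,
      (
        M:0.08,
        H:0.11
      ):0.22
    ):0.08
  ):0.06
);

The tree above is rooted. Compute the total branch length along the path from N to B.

0.58

The path runs N → … → MRCA → … → B; the MRCA is the node subtending (((E,((U,S),O)),(B,(F,T))),(N,(L,J))).
Branch lengths along that path: 0.09 + 0.22 + 0.17 + 0.03 + 0.07 = 0.58.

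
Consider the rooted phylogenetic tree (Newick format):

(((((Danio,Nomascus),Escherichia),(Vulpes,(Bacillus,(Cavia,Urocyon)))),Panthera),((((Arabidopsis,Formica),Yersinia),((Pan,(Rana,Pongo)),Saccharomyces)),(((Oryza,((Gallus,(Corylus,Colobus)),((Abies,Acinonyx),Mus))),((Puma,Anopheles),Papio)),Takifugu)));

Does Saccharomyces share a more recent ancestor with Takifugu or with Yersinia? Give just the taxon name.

The MRCA of Saccharomyces and Yersinia subtends (((Arabidopsis,Formica),Yersinia),((Pan,(Rana,Pongo)),Saccharomyces)) (7 taxa).
The MRCA of Saccharomyces and Takifugu subtends ((((Arabidopsis,Formica),Yersinia),((Pan,(Rana,Pongo)),Saccharomyces)),(((Oryza,((Gallus,(Corylus,Colobus)),((Abies,Acinonyx),Mus))),((Puma,Anopheles),Papio)),Takifugu)) (18 taxa).
The first is nested inside the second, so Saccharomyces shares a more recent common ancestor with Yersinia.

Yersinia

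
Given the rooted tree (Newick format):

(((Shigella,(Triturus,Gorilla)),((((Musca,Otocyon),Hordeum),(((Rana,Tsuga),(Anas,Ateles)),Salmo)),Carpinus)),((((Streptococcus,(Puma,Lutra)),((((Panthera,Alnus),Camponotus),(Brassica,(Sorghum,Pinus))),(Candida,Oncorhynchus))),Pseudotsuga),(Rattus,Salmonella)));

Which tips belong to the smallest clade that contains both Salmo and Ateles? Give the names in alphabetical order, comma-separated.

Tracing Salmo: it sits inside (((Rana,Tsuga),(Anas,Ateles)),Salmo).
Tracing Ateles: it sits inside (Anas,Ateles).
The smallest clade enclosing both is (((Rana,Tsuga),(Anas,Ateles)),Salmo); the answer is its 5 terminal taxa in alphabetical order.

Anas, Ateles, Rana, Salmo, Tsuga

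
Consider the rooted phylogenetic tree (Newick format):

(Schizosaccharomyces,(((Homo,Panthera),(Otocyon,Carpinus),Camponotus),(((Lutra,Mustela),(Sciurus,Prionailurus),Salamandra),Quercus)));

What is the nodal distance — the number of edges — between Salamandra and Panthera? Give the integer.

The MRCA of Salamandra and Panthera is the node subtending (((Homo,Panthera),(Otocyon,Carpinus),Camponotus),(((Lutra,Mustela),(Sciurus,Prionailurus),Salamandra),Quercus)).
From Salamandra up to that node: 3 branches. From Panthera up to the same node: 3 branches. Total: 3 + 3 = 6.

6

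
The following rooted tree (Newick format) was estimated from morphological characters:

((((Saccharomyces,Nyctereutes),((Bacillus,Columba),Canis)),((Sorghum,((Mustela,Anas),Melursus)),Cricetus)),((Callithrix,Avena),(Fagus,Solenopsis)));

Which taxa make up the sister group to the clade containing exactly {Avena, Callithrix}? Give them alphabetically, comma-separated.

Fagus, Solenopsis

The clade containing exactly {Avena, Callithrix} attaches to the tree at the node subtending ((Callithrix,Avena),(Fagus,Solenopsis)).
The other lineage descending from that same node — the sister group — is (Fagus,Solenopsis); its 2 tips in alphabetical order are the answer.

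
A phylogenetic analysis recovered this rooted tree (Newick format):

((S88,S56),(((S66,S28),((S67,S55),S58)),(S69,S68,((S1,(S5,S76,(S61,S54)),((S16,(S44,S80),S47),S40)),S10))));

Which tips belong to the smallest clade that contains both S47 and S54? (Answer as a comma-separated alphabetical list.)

Tracing S47: it sits inside (S16,(S44,S80),S47).
Tracing S54: it sits inside (S61,S54).
The smallest clade enclosing both is (S1,(S5,S76,(S61,S54)),((S16,(S44,S80),S47),S40)); the answer is its 10 terminal taxa in alphabetical order.

S1, S16, S40, S44, S47, S5, S54, S61, S76, S80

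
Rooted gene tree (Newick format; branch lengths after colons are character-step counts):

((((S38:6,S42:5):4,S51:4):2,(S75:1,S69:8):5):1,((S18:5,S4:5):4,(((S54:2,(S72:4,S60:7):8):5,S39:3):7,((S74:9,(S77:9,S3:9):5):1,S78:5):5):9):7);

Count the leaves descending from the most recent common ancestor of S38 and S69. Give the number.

The MRCA of S38 and S69 is the node subtending (((S38,S42),S51),(S75,S69)).
That clade contains 5 terminal taxa: S38, S42, S51, S69, S75.

5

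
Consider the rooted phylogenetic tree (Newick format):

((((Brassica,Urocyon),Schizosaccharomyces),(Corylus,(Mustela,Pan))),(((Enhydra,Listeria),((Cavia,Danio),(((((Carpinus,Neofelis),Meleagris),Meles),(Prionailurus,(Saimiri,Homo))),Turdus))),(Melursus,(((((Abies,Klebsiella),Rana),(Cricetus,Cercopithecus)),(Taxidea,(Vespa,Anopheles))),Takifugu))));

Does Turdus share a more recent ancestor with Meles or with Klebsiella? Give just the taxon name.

Meles

The MRCA of Turdus and Meles subtends (((((Carpinus,Neofelis),Meleagris),Meles),(Prionailurus,(Saimiri,Homo))),Turdus) (8 taxa).
The MRCA of Turdus and Klebsiella subtends (((Enhydra,Listeria),((Cavia,Danio),(((((Carpinus,Neofelis),Meleagris),Meles),(Prionailurus,(Saimiri,Homo))),Turdus))),(Melursus,(((((Abies,Klebsiella),Rana),(Cricetus,Cercopithecus)),(Taxidea,(Vespa,Anopheles))),Takifugu))) (22 taxa).
The first is nested inside the second, so Turdus shares a more recent common ancestor with Meles.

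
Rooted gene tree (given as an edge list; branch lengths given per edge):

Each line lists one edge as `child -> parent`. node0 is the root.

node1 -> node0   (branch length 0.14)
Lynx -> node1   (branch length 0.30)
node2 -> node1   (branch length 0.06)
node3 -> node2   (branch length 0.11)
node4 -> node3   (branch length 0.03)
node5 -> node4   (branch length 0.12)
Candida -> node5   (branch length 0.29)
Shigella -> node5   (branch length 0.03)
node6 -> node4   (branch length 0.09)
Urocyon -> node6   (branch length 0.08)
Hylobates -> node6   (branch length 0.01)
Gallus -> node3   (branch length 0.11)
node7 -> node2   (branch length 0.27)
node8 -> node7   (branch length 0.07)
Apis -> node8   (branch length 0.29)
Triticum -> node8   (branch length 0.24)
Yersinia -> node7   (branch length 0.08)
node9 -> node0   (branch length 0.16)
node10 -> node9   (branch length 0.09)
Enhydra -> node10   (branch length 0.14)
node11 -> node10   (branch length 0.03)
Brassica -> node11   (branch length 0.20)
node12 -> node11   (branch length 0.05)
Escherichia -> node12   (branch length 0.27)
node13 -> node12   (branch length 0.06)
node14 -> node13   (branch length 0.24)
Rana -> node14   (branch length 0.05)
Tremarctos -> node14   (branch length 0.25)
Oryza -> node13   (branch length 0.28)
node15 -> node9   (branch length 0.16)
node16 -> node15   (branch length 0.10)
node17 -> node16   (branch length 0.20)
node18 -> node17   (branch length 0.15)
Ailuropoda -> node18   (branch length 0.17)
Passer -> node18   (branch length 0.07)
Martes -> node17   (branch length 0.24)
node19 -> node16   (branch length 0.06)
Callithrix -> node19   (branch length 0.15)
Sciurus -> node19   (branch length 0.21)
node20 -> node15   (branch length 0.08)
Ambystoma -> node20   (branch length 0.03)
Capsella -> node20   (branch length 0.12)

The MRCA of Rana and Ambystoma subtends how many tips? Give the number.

13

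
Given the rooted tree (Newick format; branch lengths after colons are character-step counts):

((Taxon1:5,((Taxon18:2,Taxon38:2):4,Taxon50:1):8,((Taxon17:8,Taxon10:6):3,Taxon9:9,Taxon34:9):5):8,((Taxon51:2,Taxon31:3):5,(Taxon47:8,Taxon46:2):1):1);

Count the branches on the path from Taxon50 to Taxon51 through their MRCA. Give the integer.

6

The MRCA of Taxon50 and Taxon51 is the root of the tree.
From Taxon50 up to that node: 3 branches. From Taxon51 up to the same node: 3 branches. Total: 3 + 3 = 6.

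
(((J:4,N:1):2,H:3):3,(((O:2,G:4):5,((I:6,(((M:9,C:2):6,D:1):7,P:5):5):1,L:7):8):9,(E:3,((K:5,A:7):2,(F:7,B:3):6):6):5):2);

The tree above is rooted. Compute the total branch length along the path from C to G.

38

The path runs C → … → MRCA → … → G; the MRCA is the node subtending ((O,G),((I,(((M,C),D),P)),L)).
Branch lengths along that path: 2 + 6 + 7 + 5 + 1 + 8 + 5 + 4 = 38.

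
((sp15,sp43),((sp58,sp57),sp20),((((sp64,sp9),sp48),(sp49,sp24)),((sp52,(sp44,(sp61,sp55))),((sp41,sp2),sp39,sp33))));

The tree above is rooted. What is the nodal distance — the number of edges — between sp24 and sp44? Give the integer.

The MRCA of sp24 and sp44 is the node subtending ((((sp64,sp9),sp48),(sp49,sp24)),((sp52,(sp44,(sp61,sp55))),((sp41,sp2),sp39,sp33))).
From sp24 up to that node: 3 branches. From sp44 up to the same node: 4 branches. Total: 3 + 4 = 7.

7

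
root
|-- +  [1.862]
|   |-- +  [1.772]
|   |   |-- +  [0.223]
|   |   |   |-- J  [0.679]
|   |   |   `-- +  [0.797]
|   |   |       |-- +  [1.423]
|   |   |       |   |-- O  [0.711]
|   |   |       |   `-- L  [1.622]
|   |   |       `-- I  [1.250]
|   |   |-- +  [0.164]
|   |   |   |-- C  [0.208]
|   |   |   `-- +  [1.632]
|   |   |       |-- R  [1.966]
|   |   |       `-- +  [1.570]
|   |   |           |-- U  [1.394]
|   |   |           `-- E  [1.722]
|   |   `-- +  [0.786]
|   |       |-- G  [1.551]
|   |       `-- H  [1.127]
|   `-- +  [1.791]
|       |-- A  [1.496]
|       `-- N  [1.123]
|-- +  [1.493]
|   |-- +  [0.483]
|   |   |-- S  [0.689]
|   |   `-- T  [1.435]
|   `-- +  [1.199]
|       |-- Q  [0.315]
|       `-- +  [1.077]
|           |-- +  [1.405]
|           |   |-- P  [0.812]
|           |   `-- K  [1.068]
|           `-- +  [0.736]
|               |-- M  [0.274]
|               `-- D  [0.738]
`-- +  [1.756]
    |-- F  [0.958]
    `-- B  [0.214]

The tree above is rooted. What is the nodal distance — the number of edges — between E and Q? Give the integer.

9

The MRCA of E and Q is the root of the tree.
From E up to that node: 6 branches. From Q up to the same node: 3 branches. Total: 6 + 3 = 9.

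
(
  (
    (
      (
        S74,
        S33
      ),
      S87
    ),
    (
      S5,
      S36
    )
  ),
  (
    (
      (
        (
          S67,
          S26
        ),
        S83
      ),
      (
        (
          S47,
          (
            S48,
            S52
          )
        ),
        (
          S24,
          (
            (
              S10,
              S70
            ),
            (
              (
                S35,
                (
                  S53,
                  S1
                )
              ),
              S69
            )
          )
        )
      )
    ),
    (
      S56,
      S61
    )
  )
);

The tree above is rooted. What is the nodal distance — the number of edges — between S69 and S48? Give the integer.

The MRCA of S69 and S48 is the node subtending ((S47,(S48,S52)),(S24,((S10,S70),((S35,(S53,S1)),S69)))).
From S69 up to that node: 4 branches. From S48 up to the same node: 3 branches. Total: 4 + 3 = 7.

7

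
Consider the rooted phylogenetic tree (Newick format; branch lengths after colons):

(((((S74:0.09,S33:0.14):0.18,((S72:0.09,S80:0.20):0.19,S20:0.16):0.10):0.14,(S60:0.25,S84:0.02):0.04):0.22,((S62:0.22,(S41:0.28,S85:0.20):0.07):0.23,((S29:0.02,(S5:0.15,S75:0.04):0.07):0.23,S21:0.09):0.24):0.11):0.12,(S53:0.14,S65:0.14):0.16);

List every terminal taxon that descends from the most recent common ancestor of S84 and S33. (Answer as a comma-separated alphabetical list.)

S20, S33, S60, S72, S74, S80, S84

Tracing S84: it sits inside (S60,S84).
Tracing S33: it sits inside (S74,S33).
The smallest clade enclosing both is (((S74,S33),((S72,S80),S20)),(S60,S84)); the answer is its 7 terminal taxa in alphabetical order.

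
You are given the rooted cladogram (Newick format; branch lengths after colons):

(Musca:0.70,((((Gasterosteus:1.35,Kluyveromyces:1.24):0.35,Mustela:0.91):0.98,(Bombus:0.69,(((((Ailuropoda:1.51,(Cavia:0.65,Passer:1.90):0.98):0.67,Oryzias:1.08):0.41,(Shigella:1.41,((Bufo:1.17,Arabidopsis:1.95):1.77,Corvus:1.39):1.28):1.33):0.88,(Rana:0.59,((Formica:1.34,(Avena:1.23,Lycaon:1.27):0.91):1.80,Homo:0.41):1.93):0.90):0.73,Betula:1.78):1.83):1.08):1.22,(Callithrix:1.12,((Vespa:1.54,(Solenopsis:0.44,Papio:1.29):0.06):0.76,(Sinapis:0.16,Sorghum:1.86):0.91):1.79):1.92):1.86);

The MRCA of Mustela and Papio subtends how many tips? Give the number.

24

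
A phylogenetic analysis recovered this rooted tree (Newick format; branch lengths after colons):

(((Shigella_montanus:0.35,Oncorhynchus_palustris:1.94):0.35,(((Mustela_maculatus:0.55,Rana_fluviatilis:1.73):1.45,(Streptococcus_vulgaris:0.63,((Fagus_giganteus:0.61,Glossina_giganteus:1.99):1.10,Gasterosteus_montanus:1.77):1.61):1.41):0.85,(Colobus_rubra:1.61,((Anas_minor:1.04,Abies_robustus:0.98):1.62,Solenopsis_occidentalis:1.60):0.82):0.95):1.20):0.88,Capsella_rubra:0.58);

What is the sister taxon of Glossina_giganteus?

Glossina_giganteus attaches to the tree at the node subtending (Fagus_giganteus,Glossina_giganteus).
The other lineage descending from that same node — the sister group — is the single tip Fagus_giganteus.

Fagus_giganteus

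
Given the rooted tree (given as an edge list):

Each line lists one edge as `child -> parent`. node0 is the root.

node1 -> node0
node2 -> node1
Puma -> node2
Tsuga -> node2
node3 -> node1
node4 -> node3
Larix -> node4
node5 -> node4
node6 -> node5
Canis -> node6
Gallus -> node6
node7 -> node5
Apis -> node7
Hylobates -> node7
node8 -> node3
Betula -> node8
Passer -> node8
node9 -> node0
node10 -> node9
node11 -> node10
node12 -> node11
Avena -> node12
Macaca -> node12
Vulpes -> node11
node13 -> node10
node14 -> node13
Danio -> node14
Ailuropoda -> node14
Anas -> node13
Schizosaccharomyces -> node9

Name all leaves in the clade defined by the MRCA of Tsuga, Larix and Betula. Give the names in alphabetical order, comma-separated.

Apis, Betula, Canis, Gallus, Hylobates, Larix, Passer, Puma, Tsuga

Tracing Tsuga: it sits inside (Puma,Tsuga).
Tracing Larix: it sits inside (Larix,((Canis,Gallus),(Apis,Hylobates))).
Tracing Betula: it sits inside (Betula,Passer).
The smallest clade enclosing all 3 is ((Puma,Tsuga),((Larix,((Canis,Gallus),(Apis,Hylobates))),(Betula,Passer))); the answer is its 9 terminal taxa in alphabetical order.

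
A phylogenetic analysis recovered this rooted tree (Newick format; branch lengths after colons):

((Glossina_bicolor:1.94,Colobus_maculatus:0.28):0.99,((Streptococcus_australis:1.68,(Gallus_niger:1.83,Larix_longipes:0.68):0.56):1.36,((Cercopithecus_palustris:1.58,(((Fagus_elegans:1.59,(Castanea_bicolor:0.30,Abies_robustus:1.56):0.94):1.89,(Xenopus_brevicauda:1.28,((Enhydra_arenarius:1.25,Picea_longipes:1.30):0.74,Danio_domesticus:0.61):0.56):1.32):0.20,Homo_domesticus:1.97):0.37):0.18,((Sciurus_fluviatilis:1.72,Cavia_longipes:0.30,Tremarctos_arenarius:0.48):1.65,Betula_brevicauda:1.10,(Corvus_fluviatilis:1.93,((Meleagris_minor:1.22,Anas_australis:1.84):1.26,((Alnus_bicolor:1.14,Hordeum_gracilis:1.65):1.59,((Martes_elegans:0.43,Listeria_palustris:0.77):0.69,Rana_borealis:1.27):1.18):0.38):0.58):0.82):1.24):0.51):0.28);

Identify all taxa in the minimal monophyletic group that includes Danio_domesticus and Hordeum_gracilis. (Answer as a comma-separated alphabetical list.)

Abies_robustus, Alnus_bicolor, Anas_australis, Betula_brevicauda, Castanea_bicolor, Cavia_longipes, Cercopithecus_palustris, Corvus_fluviatilis, Danio_domesticus, Enhydra_arenarius, Fagus_elegans, Homo_domesticus, Hordeum_gracilis, Listeria_palustris, Martes_elegans, Meleagris_minor, Picea_longipes, Rana_borealis, Sciurus_fluviatilis, Tremarctos_arenarius, Xenopus_brevicauda

Tracing Danio_domesticus: it sits inside ((Enhydra_arenarius,Picea_longipes),Danio_domesticus).
Tracing Hordeum_gracilis: it sits inside (Alnus_bicolor,Hordeum_gracilis).
The smallest clade enclosing both is ((Cercopithecus_palustris,(((Fagus_elegans,(Castanea_bicolor,Abies_robustus)),(Xenopus_brevicauda,((Enhydra_arenarius,Picea_longipes),Danio_domesticus))),Homo_domesticus)),((Sciurus_fluviatilis,Cavia_longipes,Tremarctos_arenarius),Betula_brevicauda,(Corvus_fluviatilis,((Meleagris_minor,Anas_australis),((Alnus_bicolor,Hordeum_gracilis),((Martes_elegans,Listeria_palustris),Rana_borealis)))))); the answer is its 21 terminal taxa in alphabetical order.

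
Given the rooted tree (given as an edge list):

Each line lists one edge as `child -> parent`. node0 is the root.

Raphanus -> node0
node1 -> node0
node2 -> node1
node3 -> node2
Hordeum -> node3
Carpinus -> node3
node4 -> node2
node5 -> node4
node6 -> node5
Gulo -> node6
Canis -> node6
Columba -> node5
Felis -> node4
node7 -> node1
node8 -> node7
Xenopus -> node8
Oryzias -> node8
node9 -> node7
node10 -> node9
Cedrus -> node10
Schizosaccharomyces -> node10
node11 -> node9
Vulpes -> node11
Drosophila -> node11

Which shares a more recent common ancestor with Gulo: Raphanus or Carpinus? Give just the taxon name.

The MRCA of Gulo and Carpinus subtends ((Hordeum,Carpinus),(((Gulo,Canis),Columba),Felis)) (6 taxa).
The MRCA of Gulo and Raphanus is the root, subtending the entire tree (13 taxa).
The first is nested inside the second, so Gulo shares a more recent common ancestor with Carpinus.

Carpinus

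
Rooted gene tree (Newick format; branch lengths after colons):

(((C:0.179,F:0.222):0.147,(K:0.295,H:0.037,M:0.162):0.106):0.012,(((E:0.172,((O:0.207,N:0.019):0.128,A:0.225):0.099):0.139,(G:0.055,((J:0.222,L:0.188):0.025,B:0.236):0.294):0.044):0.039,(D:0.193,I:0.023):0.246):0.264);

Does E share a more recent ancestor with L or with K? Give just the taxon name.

L

The MRCA of E and L subtends ((E,((O,N),A)),(G,((J,L),B))) (8 taxa).
The MRCA of E and K is the root, subtending the entire tree (15 taxa).
The first is nested inside the second, so E shares a more recent common ancestor with L.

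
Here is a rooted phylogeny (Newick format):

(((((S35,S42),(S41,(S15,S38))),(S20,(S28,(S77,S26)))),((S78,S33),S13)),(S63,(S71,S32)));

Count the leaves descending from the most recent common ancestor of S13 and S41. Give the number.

12

The MRCA of S13 and S41 is the node subtending ((((S35,S42),(S41,(S15,S38))),(S20,(S28,(S77,S26)))),((S78,S33),S13)).
That clade contains 12 terminal taxa: S13, S15, S20, S26, S28, S33, S35, S38, S41, S42, S77, S78.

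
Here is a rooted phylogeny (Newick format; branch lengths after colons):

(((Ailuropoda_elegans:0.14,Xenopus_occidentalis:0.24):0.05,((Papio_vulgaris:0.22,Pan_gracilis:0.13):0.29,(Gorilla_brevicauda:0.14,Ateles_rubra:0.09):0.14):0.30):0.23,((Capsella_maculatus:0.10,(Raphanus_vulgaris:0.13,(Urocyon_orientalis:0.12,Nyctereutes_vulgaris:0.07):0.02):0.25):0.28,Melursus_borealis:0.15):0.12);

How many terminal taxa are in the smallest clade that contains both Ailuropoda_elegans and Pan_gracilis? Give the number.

The MRCA of Ailuropoda_elegans and Pan_gracilis is the node subtending ((Ailuropoda_elegans,Xenopus_occidentalis),((Papio_vulgaris,Pan_gracilis),(Gorilla_brevicauda,Ateles_rubra))).
That clade contains 6 terminal taxa: Ailuropoda_elegans, Ateles_rubra, Gorilla_brevicauda, Pan_gracilis, Papio_vulgaris, Xenopus_occidentalis.

6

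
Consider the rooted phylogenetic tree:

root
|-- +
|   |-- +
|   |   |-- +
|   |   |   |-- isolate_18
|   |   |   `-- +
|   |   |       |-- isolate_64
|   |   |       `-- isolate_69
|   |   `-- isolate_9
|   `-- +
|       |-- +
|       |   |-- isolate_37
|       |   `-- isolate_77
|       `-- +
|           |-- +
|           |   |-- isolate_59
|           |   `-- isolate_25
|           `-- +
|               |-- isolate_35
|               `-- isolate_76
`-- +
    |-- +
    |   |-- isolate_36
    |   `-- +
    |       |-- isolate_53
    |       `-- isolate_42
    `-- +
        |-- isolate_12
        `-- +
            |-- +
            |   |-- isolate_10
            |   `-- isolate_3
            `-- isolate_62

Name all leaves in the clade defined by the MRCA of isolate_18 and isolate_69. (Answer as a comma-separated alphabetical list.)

Tracing isolate_18: it sits inside (isolate_18,(isolate_64,isolate_69)).
Tracing isolate_69: it sits inside (isolate_64,isolate_69).
The smallest clade enclosing both is (isolate_18,(isolate_64,isolate_69)); the answer is its 3 terminal taxa in alphabetical order.

isolate_18, isolate_64, isolate_69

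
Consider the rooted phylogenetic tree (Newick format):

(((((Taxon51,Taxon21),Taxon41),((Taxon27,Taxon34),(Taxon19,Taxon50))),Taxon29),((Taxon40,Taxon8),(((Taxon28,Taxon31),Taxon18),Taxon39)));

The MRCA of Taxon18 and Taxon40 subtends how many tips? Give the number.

6

The MRCA of Taxon18 and Taxon40 is the node subtending ((Taxon40,Taxon8),(((Taxon28,Taxon31),Taxon18),Taxon39)).
That clade contains 6 terminal taxa: Taxon18, Taxon28, Taxon31, Taxon39, Taxon40, Taxon8.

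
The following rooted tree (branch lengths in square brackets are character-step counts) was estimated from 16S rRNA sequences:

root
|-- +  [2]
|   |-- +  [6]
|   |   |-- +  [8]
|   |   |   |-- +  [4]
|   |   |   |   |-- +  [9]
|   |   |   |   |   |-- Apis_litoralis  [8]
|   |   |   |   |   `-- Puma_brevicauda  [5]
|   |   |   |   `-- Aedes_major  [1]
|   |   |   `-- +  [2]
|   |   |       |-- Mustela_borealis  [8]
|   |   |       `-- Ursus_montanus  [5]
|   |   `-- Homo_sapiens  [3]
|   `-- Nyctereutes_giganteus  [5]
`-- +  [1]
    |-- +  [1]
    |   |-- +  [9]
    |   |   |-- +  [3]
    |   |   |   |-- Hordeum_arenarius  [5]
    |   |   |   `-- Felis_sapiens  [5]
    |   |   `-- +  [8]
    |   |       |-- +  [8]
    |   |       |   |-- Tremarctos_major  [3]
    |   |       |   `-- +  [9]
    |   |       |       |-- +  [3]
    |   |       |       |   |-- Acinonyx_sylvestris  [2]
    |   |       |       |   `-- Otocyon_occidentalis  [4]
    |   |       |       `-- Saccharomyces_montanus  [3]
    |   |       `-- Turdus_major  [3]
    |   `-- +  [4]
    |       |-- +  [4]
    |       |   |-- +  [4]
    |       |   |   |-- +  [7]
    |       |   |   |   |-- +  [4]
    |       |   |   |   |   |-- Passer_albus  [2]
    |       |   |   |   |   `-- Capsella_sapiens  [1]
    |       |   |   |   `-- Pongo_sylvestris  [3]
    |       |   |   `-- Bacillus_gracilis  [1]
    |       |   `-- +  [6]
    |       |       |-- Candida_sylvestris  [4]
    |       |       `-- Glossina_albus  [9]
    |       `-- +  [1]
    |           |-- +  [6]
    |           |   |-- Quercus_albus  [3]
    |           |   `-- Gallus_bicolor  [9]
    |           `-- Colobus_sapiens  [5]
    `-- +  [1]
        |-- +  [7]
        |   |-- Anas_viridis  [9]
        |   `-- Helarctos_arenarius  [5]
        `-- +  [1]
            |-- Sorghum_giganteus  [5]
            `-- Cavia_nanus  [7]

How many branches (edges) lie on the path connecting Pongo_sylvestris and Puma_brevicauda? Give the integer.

13

The MRCA of Pongo_sylvestris and Puma_brevicauda is the root of the tree.
From Pongo_sylvestris up to that node: 7 branches. From Puma_brevicauda up to the same node: 6 branches. Total: 7 + 6 = 13.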